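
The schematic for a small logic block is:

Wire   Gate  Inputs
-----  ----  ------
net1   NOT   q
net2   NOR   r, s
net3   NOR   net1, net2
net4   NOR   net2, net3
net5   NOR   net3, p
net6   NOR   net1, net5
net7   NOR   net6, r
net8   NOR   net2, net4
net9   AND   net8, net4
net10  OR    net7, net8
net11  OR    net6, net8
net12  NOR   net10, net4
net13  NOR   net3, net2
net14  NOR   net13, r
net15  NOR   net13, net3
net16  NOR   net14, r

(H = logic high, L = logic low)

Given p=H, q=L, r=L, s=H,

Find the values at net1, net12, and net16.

net1 = NOT q = NOT L = H
net2 = r NOR s = L NOR H = L
net3 = net1 NOR net2 = H NOR L = L
net4 = net2 NOR net3 = L NOR L = H
net5 = net3 NOR p = L NOR H = L
net6 = net1 NOR net5 = H NOR L = L
net7 = net6 NOR r = L NOR L = H
net8 = net2 NOR net4 = L NOR H = L
net10 = net7 OR net8 = H OR L = H
net12 = net10 NOR net4 = H NOR H = L
net13 = net3 NOR net2 = L NOR L = H
net14 = net13 NOR r = H NOR L = L
net16 = net14 NOR r = L NOR L = H

net1 = H, net12 = L, net16 = H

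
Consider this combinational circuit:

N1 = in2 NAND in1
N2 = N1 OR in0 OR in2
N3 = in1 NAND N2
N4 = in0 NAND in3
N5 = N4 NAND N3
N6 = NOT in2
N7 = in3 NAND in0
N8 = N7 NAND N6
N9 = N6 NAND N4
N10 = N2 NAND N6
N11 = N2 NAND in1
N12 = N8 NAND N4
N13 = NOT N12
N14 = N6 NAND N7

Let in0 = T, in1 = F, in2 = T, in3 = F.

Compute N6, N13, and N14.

N6 = F; N13 = T; N14 = T

N4 = in0 NAND in3 = T NAND F = T
N6 = NOT in2 = NOT T = F
N7 = in3 NAND in0 = F NAND T = T
N8 = N7 NAND N6 = T NAND F = T
N12 = N8 NAND N4 = T NAND T = F
N13 = NOT N12 = NOT F = T
N14 = N6 NAND N7 = F NAND T = T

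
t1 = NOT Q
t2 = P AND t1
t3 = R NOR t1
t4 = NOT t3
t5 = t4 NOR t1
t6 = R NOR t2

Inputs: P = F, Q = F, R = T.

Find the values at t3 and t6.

t3 = F, t6 = F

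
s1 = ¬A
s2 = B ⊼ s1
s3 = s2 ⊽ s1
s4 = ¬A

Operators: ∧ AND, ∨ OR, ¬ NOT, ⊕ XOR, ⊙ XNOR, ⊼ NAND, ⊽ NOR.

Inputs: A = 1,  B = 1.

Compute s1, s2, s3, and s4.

s1 = NOT A = NOT 1 = 0
s2 = B NAND s1 = 1 NAND 0 = 1
s3 = s2 NOR s1 = 1 NOR 0 = 0
s4 = NOT A = NOT 1 = 0

s1 = 0  s2 = 1  s3 = 0  s4 = 0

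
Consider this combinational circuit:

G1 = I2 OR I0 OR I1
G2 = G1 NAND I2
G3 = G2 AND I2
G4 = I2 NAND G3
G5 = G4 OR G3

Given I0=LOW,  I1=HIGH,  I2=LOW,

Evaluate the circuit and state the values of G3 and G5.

G3 = LOW, G5 = HIGH

G1 = I2 OR I0 OR I1 = LOW OR LOW OR HIGH = HIGH
G2 = G1 NAND I2 = HIGH NAND LOW = HIGH
G3 = G2 AND I2 = HIGH AND LOW = LOW
G4 = I2 NAND G3 = LOW NAND LOW = HIGH
G5 = G4 OR G3 = HIGH OR LOW = HIGH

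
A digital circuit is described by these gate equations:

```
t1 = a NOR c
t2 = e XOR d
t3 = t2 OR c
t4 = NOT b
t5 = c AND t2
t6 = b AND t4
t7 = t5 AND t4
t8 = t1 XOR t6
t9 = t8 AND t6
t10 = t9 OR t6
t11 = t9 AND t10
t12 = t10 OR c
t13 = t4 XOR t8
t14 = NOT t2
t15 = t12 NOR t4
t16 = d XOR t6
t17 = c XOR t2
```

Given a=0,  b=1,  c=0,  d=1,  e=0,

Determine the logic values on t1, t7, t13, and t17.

t1 = a NOR c = 0 NOR 0 = 1
t2 = e XOR d = 0 XOR 1 = 1
t4 = NOT b = NOT 1 = 0
t5 = c AND t2 = 0 AND 1 = 0
t6 = b AND t4 = 1 AND 0 = 0
t7 = t5 AND t4 = 0 AND 0 = 0
t8 = t1 XOR t6 = 1 XOR 0 = 1
t13 = t4 XOR t8 = 0 XOR 1 = 1
t17 = c XOR t2 = 0 XOR 1 = 1

t1 = 1, t7 = 0, t13 = 1, t17 = 1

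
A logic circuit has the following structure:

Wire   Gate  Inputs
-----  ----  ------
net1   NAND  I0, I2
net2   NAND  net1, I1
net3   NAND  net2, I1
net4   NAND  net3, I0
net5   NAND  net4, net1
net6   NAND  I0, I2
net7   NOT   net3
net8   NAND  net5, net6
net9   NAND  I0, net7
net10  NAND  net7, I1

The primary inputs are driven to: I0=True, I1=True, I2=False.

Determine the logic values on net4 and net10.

net4 = False  net10 = True

net1 = I0 NAND I2 = True NAND False = True
net2 = net1 NAND I1 = True NAND True = False
net3 = net2 NAND I1 = False NAND True = True
net4 = net3 NAND I0 = True NAND True = False
net7 = NOT net3 = NOT True = False
net10 = net7 NAND I1 = False NAND True = True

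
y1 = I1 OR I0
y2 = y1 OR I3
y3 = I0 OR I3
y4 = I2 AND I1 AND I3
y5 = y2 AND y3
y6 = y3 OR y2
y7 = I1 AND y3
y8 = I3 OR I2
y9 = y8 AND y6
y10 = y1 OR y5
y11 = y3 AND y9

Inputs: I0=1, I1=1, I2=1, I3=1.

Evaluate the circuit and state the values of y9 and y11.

y9 = 1; y11 = 1

y1 = I1 OR I0 = 1 OR 1 = 1
y2 = y1 OR I3 = 1 OR 1 = 1
y3 = I0 OR I3 = 1 OR 1 = 1
y6 = y3 OR y2 = 1 OR 1 = 1
y8 = I3 OR I2 = 1 OR 1 = 1
y9 = y8 AND y6 = 1 AND 1 = 1
y11 = y3 AND y9 = 1 AND 1 = 1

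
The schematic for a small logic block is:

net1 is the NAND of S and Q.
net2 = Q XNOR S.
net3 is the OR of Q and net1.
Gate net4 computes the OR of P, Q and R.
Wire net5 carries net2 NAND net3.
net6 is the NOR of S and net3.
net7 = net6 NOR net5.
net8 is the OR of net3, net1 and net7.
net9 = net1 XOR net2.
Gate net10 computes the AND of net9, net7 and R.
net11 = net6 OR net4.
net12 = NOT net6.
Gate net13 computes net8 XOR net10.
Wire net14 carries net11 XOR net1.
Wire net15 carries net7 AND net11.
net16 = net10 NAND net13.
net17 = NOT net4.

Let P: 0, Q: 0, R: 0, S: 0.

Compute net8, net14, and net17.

net8 = 1, net14 = 1, net17 = 1

net1 = S NAND Q = 0 NAND 0 = 1
net2 = Q XNOR S = 0 XNOR 0 = 1
net3 = Q OR net1 = 0 OR 1 = 1
net4 = P OR Q OR R = 0 OR 0 OR 0 = 0
net5 = net2 NAND net3 = 1 NAND 1 = 0
net6 = S NOR net3 = 0 NOR 1 = 0
net7 = net6 NOR net5 = 0 NOR 0 = 1
net8 = net3 OR net1 OR net7 = 1 OR 1 OR 1 = 1
net11 = net6 OR net4 = 0 OR 0 = 0
net14 = net11 XOR net1 = 0 XOR 1 = 1
net17 = NOT net4 = NOT 0 = 1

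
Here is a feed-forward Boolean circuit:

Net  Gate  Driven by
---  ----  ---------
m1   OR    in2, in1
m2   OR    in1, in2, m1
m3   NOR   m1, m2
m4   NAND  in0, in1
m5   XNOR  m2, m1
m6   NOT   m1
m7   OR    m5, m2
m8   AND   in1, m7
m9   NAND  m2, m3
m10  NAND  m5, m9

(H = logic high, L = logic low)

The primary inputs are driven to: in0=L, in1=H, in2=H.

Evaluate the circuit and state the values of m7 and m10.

m1 = in2 OR in1 = H OR H = H
m2 = in1 OR in2 OR m1 = H OR H OR H = H
m3 = m1 NOR m2 = H NOR H = L
m5 = m2 XNOR m1 = H XNOR H = H
m7 = m5 OR m2 = H OR H = H
m9 = m2 NAND m3 = H NAND L = H
m10 = m5 NAND m9 = H NAND H = L

m7 = H, m10 = L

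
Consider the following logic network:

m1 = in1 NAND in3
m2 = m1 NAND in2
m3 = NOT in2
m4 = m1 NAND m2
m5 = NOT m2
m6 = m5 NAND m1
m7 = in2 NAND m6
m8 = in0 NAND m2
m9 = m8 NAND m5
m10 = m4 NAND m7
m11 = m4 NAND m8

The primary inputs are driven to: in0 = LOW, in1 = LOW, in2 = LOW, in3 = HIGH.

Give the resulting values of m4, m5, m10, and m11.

m1 = in1 NAND in3 = LOW NAND HIGH = HIGH
m2 = m1 NAND in2 = HIGH NAND LOW = HIGH
m4 = m1 NAND m2 = HIGH NAND HIGH = LOW
m5 = NOT m2 = NOT HIGH = LOW
m6 = m5 NAND m1 = LOW NAND HIGH = HIGH
m7 = in2 NAND m6 = LOW NAND HIGH = HIGH
m8 = in0 NAND m2 = LOW NAND HIGH = HIGH
m10 = m4 NAND m7 = LOW NAND HIGH = HIGH
m11 = m4 NAND m8 = LOW NAND HIGH = HIGH

m4 = LOW  m5 = LOW  m10 = HIGH  m11 = HIGH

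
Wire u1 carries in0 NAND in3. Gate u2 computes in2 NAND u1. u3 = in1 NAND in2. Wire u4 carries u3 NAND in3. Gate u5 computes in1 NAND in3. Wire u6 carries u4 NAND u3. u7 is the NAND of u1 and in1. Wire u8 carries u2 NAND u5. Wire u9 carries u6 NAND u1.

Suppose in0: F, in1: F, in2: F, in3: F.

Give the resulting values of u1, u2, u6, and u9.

u1 = in0 NAND in3 = F NAND F = T
u2 = in2 NAND u1 = F NAND T = T
u3 = in1 NAND in2 = F NAND F = T
u4 = u3 NAND in3 = T NAND F = T
u6 = u4 NAND u3 = T NAND T = F
u9 = u6 NAND u1 = F NAND T = T

u1 = T, u2 = T, u6 = F, u9 = T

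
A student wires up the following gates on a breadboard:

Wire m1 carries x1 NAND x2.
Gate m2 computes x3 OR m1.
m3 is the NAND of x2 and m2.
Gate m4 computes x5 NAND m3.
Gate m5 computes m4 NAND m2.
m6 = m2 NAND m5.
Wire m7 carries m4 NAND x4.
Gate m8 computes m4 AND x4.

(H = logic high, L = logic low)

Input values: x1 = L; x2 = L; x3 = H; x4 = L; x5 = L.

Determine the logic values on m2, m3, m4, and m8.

m2 = H; m3 = H; m4 = H; m8 = L

m1 = x1 NAND x2 = L NAND L = H
m2 = x3 OR m1 = H OR H = H
m3 = x2 NAND m2 = L NAND H = H
m4 = x5 NAND m3 = L NAND H = H
m8 = m4 AND x4 = H AND L = L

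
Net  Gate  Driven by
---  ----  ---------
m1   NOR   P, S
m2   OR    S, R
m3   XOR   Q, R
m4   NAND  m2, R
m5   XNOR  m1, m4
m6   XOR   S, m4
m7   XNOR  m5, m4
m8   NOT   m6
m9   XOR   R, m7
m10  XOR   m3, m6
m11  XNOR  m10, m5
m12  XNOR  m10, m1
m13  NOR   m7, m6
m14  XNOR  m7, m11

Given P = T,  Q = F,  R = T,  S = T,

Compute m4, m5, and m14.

m4 = F, m5 = T, m14 = T

m1 = P NOR S = T NOR T = F
m2 = S OR R = T OR T = T
m3 = Q XOR R = F XOR T = T
m4 = m2 NAND R = T NAND T = F
m5 = m1 XNOR m4 = F XNOR F = T
m6 = S XOR m4 = T XOR F = T
m7 = m5 XNOR m4 = T XNOR F = F
m10 = m3 XOR m6 = T XOR T = F
m11 = m10 XNOR m5 = F XNOR T = F
m14 = m7 XNOR m11 = F XNOR F = T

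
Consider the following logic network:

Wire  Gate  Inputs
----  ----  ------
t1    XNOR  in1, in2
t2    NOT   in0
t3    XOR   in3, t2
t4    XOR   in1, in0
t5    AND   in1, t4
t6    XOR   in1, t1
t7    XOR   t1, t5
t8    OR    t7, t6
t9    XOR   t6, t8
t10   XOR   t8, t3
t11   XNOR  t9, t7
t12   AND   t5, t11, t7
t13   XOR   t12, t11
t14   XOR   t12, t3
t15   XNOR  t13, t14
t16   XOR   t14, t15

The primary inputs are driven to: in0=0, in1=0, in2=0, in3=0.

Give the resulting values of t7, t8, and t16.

t7 = 1, t8 = 1, t16 = 1

t1 = in1 XNOR in2 = 0 XNOR 0 = 1
t2 = NOT in0 = NOT 0 = 1
t3 = in3 XOR t2 = 0 XOR 1 = 1
t4 = in1 XOR in0 = 0 XOR 0 = 0
t5 = in1 AND t4 = 0 AND 0 = 0
t6 = in1 XOR t1 = 0 XOR 1 = 1
t7 = t1 XOR t5 = 1 XOR 0 = 1
t8 = t7 OR t6 = 1 OR 1 = 1
t9 = t6 XOR t8 = 1 XOR 1 = 0
t11 = t9 XNOR t7 = 0 XNOR 1 = 0
t12 = t5 AND t11 AND t7 = 0 AND 0 AND 1 = 0
t13 = t12 XOR t11 = 0 XOR 0 = 0
t14 = t12 XOR t3 = 0 XOR 1 = 1
t15 = t13 XNOR t14 = 0 XNOR 1 = 0
t16 = t14 XOR t15 = 1 XOR 0 = 1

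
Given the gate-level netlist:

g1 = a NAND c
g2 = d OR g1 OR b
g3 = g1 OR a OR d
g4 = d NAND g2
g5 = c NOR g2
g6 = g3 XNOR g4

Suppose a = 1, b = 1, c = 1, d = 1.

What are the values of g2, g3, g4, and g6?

g1 = a NAND c = 1 NAND 1 = 0
g2 = d OR g1 OR b = 1 OR 0 OR 1 = 1
g3 = g1 OR a OR d = 0 OR 1 OR 1 = 1
g4 = d NAND g2 = 1 NAND 1 = 0
g6 = g3 XNOR g4 = 1 XNOR 0 = 0

g2 = 1  g3 = 1  g4 = 0  g6 = 0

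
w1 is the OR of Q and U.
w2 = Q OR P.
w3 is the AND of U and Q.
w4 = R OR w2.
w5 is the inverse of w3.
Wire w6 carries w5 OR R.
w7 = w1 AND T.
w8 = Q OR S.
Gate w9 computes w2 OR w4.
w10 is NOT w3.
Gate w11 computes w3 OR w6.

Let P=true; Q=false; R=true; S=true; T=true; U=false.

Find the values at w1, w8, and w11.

w1 = false  w8 = true  w11 = true

w1 = Q OR U = false OR false = false
w3 = U AND Q = false AND false = false
w5 = NOT w3 = NOT false = true
w6 = w5 OR R = true OR true = true
w8 = Q OR S = false OR true = true
w11 = w3 OR w6 = false OR true = true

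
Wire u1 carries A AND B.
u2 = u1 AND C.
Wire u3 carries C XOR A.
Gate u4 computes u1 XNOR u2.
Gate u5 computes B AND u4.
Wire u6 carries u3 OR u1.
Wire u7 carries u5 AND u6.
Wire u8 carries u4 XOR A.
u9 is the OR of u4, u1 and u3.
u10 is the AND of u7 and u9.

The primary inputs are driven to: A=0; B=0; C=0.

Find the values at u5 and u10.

u1 = A AND B = 0 AND 0 = 0
u2 = u1 AND C = 0 AND 0 = 0
u3 = C XOR A = 0 XOR 0 = 0
u4 = u1 XNOR u2 = 0 XNOR 0 = 1
u5 = B AND u4 = 0 AND 1 = 0
u6 = u3 OR u1 = 0 OR 0 = 0
u7 = u5 AND u6 = 0 AND 0 = 0
u9 = u4 OR u1 OR u3 = 1 OR 0 OR 0 = 1
u10 = u7 AND u9 = 0 AND 1 = 0

u5 = 0; u10 = 0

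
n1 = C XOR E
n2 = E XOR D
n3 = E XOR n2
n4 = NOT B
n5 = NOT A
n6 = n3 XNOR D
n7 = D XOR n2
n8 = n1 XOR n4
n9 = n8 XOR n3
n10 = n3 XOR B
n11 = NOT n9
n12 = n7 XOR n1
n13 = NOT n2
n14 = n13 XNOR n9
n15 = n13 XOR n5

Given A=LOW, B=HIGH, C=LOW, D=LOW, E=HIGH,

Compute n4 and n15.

n2 = E XOR D = HIGH XOR LOW = HIGH
n4 = NOT B = NOT HIGH = LOW
n5 = NOT A = NOT LOW = HIGH
n13 = NOT n2 = NOT HIGH = LOW
n15 = n13 XOR n5 = LOW XOR HIGH = HIGH

n4 = LOW; n15 = HIGH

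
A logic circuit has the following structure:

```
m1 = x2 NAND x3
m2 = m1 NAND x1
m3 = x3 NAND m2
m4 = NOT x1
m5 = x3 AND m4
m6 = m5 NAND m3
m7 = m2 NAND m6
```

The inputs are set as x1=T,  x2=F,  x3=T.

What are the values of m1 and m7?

m1 = T  m7 = T

m1 = x2 NAND x3 = F NAND T = T
m2 = m1 NAND x1 = T NAND T = F
m3 = x3 NAND m2 = T NAND F = T
m4 = NOT x1 = NOT T = F
m5 = x3 AND m4 = T AND F = F
m6 = m5 NAND m3 = F NAND T = T
m7 = m2 NAND m6 = F NAND T = T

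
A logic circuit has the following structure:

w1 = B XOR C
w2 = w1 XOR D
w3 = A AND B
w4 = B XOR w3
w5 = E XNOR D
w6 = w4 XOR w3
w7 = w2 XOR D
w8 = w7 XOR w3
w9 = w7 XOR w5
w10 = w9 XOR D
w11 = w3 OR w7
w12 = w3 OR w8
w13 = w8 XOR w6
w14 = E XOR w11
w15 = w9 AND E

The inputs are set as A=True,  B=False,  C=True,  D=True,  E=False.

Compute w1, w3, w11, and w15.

w1 = True  w3 = False  w11 = True  w15 = False

w1 = B XOR C = False XOR True = True
w2 = w1 XOR D = True XOR True = False
w3 = A AND B = True AND False = False
w5 = E XNOR D = False XNOR True = False
w7 = w2 XOR D = False XOR True = True
w9 = w7 XOR w5 = True XOR False = True
w11 = w3 OR w7 = False OR True = True
w15 = w9 AND E = True AND False = False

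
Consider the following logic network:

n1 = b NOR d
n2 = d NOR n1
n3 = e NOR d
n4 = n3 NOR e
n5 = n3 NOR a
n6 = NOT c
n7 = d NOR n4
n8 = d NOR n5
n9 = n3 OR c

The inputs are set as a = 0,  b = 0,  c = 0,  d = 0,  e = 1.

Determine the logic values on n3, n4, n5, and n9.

n3 = e NOR d = 1 NOR 0 = 0
n4 = n3 NOR e = 0 NOR 1 = 0
n5 = n3 NOR a = 0 NOR 0 = 1
n9 = n3 OR c = 0 OR 0 = 0

n3 = 0; n4 = 0; n5 = 1; n9 = 0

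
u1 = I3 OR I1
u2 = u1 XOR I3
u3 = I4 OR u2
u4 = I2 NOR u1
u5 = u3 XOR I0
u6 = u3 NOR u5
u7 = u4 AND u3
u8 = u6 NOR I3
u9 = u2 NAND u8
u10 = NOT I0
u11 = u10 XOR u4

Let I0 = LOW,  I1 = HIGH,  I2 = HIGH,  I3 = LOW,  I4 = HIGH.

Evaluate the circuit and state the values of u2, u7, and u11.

u1 = I3 OR I1 = LOW OR HIGH = HIGH
u2 = u1 XOR I3 = HIGH XOR LOW = HIGH
u3 = I4 OR u2 = HIGH OR HIGH = HIGH
u4 = I2 NOR u1 = HIGH NOR HIGH = LOW
u7 = u4 AND u3 = LOW AND HIGH = LOW
u10 = NOT I0 = NOT LOW = HIGH
u11 = u10 XOR u4 = HIGH XOR LOW = HIGH

u2 = HIGH; u7 = LOW; u11 = HIGH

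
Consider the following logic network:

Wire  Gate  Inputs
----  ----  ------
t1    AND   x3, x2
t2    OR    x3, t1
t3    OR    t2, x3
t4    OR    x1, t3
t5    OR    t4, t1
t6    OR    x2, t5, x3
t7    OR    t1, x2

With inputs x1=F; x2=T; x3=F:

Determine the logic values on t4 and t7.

t1 = x3 AND x2 = F AND T = F
t2 = x3 OR t1 = F OR F = F
t3 = t2 OR x3 = F OR F = F
t4 = x1 OR t3 = F OR F = F
t7 = t1 OR x2 = F OR T = T

t4 = F, t7 = T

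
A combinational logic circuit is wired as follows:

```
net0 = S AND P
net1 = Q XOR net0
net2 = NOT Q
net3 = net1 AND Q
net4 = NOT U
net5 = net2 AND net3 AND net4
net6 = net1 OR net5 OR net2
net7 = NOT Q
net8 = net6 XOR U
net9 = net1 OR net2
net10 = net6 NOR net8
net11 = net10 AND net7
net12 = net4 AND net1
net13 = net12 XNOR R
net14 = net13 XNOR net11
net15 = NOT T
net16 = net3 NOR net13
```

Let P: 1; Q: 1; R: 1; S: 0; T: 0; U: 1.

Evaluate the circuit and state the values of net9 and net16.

net0 = S AND P = 0 AND 1 = 0
net1 = Q XOR net0 = 1 XOR 0 = 1
net2 = NOT Q = NOT 1 = 0
net3 = net1 AND Q = 1 AND 1 = 1
net4 = NOT U = NOT 1 = 0
net9 = net1 OR net2 = 1 OR 0 = 1
net12 = net4 AND net1 = 0 AND 1 = 0
net13 = net12 XNOR R = 0 XNOR 1 = 0
net16 = net3 NOR net13 = 1 NOR 0 = 0

net9 = 1  net16 = 0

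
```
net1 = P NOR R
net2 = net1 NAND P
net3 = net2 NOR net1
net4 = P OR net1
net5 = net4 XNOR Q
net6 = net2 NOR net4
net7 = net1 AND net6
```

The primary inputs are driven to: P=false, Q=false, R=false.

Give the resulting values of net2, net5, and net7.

net2 = true, net5 = false, net7 = false

net1 = P NOR R = false NOR false = true
net2 = net1 NAND P = true NAND false = true
net4 = P OR net1 = false OR true = true
net5 = net4 XNOR Q = true XNOR false = false
net6 = net2 NOR net4 = true NOR true = false
net7 = net1 AND net6 = true AND false = false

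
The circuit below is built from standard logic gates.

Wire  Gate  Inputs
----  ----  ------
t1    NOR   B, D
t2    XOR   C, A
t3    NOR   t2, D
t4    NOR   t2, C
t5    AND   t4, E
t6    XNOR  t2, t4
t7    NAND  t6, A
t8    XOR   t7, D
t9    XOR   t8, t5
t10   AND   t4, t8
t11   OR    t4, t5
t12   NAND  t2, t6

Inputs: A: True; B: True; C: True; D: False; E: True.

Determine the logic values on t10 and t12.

t10 = False, t12 = True

t2 = C XOR A = True XOR True = False
t4 = t2 NOR C = False NOR True = False
t6 = t2 XNOR t4 = False XNOR False = True
t7 = t6 NAND A = True NAND True = False
t8 = t7 XOR D = False XOR False = False
t10 = t4 AND t8 = False AND False = False
t12 = t2 NAND t6 = False NAND True = True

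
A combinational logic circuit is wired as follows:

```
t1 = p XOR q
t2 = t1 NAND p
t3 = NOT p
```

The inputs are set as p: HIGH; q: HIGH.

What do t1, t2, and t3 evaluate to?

t1 = LOW; t2 = HIGH; t3 = LOW

t1 = p XOR q = HIGH XOR HIGH = LOW
t2 = t1 NAND p = LOW NAND HIGH = HIGH
t3 = NOT p = NOT HIGH = LOW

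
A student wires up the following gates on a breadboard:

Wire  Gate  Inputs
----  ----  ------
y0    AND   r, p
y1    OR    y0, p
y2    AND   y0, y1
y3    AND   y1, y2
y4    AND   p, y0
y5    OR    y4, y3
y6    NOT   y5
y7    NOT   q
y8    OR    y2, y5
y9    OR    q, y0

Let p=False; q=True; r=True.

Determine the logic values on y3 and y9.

y3 = False, y9 = True

y0 = r AND p = True AND False = False
y1 = y0 OR p = False OR False = False
y2 = y0 AND y1 = False AND False = False
y3 = y1 AND y2 = False AND False = False
y9 = q OR y0 = True OR False = True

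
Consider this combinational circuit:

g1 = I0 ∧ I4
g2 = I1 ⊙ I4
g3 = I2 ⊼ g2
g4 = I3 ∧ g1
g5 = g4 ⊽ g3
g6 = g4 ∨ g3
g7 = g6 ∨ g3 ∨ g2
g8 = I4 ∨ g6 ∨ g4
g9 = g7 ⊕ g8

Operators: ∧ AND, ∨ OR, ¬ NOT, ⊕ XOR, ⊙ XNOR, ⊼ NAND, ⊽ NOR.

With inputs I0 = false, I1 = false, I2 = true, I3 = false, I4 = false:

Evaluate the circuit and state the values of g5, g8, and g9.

g5 = true, g8 = false, g9 = true

g1 = I0 AND I4 = false AND false = false
g2 = I1 XNOR I4 = false XNOR false = true
g3 = I2 NAND g2 = true NAND true = false
g4 = I3 AND g1 = false AND false = false
g5 = g4 NOR g3 = false NOR false = true
g6 = g4 OR g3 = false OR false = false
g7 = g6 OR g3 OR g2 = false OR false OR true = true
g8 = I4 OR g6 OR g4 = false OR false OR false = false
g9 = g7 XOR g8 = true XOR false = true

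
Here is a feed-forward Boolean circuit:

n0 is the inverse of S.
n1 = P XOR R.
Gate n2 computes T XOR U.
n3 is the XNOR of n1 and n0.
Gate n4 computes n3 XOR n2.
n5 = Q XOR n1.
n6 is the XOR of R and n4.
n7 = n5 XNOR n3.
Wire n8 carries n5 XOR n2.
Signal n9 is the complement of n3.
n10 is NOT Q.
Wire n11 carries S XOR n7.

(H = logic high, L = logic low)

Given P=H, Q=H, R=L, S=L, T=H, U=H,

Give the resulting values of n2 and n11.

n2 = L; n11 = L

n0 = NOT S = NOT L = H
n1 = P XOR R = H XOR L = H
n2 = T XOR U = H XOR H = L
n3 = n1 XNOR n0 = H XNOR H = H
n5 = Q XOR n1 = H XOR H = L
n7 = n5 XNOR n3 = L XNOR H = L
n11 = S XOR n7 = L XOR L = L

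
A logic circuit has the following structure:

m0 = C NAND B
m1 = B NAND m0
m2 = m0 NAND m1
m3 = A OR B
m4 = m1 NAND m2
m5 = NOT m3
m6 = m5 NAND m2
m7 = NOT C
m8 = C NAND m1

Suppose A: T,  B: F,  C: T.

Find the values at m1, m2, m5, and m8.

m0 = C NAND B = T NAND F = T
m1 = B NAND m0 = F NAND T = T
m2 = m0 NAND m1 = T NAND T = F
m3 = A OR B = T OR F = T
m5 = NOT m3 = NOT T = F
m8 = C NAND m1 = T NAND T = F

m1 = T; m2 = F; m5 = F; m8 = F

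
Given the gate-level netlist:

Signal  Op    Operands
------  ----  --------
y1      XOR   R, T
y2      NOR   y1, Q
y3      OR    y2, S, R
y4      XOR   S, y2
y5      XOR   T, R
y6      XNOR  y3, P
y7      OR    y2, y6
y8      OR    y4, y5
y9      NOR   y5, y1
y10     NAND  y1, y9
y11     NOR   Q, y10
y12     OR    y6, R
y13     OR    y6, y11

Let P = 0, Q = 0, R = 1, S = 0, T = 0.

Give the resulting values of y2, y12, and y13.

y1 = R XOR T = 1 XOR 0 = 1
y2 = y1 NOR Q = 1 NOR 0 = 0
y3 = y2 OR S OR R = 0 OR 0 OR 1 = 1
y5 = T XOR R = 0 XOR 1 = 1
y6 = y3 XNOR P = 1 XNOR 0 = 0
y9 = y5 NOR y1 = 1 NOR 1 = 0
y10 = y1 NAND y9 = 1 NAND 0 = 1
y11 = Q NOR y10 = 0 NOR 1 = 0
y12 = y6 OR R = 0 OR 1 = 1
y13 = y6 OR y11 = 0 OR 0 = 0

y2 = 0, y12 = 1, y13 = 0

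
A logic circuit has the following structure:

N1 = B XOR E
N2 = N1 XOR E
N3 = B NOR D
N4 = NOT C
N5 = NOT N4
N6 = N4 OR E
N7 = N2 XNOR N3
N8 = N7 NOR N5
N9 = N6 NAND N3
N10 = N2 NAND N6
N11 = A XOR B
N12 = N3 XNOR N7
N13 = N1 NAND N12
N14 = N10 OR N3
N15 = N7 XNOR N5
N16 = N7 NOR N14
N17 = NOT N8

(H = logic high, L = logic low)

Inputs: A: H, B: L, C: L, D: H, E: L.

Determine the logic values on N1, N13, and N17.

N1 = L, N13 = H, N17 = H

N1 = B XOR E = L XOR L = L
N2 = N1 XOR E = L XOR L = L
N3 = B NOR D = L NOR H = L
N4 = NOT C = NOT L = H
N5 = NOT N4 = NOT H = L
N7 = N2 XNOR N3 = L XNOR L = H
N8 = N7 NOR N5 = H NOR L = L
N12 = N3 XNOR N7 = L XNOR H = L
N13 = N1 NAND N12 = L NAND L = H
N17 = NOT N8 = NOT L = H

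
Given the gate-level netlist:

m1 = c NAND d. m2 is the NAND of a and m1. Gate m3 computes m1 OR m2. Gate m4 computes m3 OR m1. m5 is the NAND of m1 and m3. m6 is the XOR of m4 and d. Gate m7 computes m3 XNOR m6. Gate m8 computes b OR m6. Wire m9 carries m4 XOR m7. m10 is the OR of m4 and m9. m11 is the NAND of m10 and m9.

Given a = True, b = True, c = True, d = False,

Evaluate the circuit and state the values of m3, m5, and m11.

m3 = True, m5 = False, m11 = True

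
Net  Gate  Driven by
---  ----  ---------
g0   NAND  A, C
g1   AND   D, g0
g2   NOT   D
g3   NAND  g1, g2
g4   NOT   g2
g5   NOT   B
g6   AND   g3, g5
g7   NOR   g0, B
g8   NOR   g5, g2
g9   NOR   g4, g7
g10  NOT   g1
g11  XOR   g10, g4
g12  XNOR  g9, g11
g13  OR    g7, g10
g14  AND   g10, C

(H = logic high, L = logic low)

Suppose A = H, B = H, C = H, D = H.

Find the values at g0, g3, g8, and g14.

g0 = L, g3 = H, g8 = H, g14 = H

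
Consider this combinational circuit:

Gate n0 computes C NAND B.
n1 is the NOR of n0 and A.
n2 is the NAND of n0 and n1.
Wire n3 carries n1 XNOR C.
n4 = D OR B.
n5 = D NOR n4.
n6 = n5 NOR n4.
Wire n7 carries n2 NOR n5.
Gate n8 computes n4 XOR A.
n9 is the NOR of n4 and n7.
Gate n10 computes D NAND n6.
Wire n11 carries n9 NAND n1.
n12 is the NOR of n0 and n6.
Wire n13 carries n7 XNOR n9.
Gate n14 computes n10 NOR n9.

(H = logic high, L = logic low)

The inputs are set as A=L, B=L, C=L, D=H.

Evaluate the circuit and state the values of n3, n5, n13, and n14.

n3 = H  n5 = L  n13 = H  n14 = L

n0 = C NAND B = L NAND L = H
n1 = n0 NOR A = H NOR L = L
n2 = n0 NAND n1 = H NAND L = H
n3 = n1 XNOR C = L XNOR L = H
n4 = D OR B = H OR L = H
n5 = D NOR n4 = H NOR H = L
n6 = n5 NOR n4 = L NOR H = L
n7 = n2 NOR n5 = H NOR L = L
n9 = n4 NOR n7 = H NOR L = L
n10 = D NAND n6 = H NAND L = H
n13 = n7 XNOR n9 = L XNOR L = H
n14 = n10 NOR n9 = H NOR L = L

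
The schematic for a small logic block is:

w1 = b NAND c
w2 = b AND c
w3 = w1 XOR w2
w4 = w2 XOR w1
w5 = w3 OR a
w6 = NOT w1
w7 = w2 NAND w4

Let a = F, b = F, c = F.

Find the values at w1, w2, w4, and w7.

w1 = T; w2 = F; w4 = T; w7 = T

w1 = b NAND c = F NAND F = T
w2 = b AND c = F AND F = F
w4 = w2 XOR w1 = F XOR T = T
w7 = w2 NAND w4 = F NAND T = T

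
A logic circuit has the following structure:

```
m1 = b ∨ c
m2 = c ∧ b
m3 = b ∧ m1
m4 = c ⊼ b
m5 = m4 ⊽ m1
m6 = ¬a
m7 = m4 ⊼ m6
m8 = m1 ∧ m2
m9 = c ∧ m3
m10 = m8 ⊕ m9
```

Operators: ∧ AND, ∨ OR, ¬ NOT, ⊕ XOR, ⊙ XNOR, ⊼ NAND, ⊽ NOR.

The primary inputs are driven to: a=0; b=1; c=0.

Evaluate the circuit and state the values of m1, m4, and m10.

m1 = 1, m4 = 1, m10 = 0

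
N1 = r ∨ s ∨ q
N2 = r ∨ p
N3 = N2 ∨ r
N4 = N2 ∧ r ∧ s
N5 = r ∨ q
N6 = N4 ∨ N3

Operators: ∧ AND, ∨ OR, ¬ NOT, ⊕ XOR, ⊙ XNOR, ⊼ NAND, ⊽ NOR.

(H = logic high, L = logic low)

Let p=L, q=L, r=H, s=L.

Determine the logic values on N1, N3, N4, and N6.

N1 = r OR s OR q = H OR L OR L = H
N2 = r OR p = H OR L = H
N3 = N2 OR r = H OR H = H
N4 = N2 AND r AND s = H AND H AND L = L
N6 = N4 OR N3 = L OR H = H

N1 = H; N3 = H; N4 = L; N6 = H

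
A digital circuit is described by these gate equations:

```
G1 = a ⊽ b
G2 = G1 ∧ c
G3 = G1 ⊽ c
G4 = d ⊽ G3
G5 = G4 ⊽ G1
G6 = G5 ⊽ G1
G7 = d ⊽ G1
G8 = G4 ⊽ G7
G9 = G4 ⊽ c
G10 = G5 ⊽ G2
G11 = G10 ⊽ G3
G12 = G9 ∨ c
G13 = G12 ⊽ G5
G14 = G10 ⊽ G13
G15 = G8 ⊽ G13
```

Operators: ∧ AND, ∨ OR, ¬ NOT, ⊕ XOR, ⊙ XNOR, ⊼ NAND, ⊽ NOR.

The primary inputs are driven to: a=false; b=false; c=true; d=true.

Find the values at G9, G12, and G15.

G9 = false; G12 = true; G15 = false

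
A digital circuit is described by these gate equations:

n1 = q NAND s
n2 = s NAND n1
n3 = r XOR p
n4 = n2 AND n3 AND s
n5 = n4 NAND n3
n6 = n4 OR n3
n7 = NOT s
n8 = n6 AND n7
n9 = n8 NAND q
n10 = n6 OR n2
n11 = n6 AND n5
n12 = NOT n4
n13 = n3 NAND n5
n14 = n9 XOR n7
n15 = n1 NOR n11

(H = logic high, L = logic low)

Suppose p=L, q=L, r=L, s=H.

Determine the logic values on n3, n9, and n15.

n3 = L, n9 = H, n15 = L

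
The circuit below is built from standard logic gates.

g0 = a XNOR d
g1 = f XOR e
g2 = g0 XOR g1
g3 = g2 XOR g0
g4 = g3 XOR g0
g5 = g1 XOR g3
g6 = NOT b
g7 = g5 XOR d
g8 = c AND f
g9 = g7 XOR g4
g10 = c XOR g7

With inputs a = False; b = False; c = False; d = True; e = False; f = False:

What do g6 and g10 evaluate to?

g0 = a XNOR d = False XNOR True = False
g1 = f XOR e = False XOR False = False
g2 = g0 XOR g1 = False XOR False = False
g3 = g2 XOR g0 = False XOR False = False
g5 = g1 XOR g3 = False XOR False = False
g6 = NOT b = NOT False = True
g7 = g5 XOR d = False XOR True = True
g10 = c XOR g7 = False XOR True = True

g6 = True; g10 = True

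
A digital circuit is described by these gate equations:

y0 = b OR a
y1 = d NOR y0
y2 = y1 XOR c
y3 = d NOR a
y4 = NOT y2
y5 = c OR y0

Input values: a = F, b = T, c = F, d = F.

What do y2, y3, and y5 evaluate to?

y0 = b OR a = T OR F = T
y1 = d NOR y0 = F NOR T = F
y2 = y1 XOR c = F XOR F = F
y3 = d NOR a = F NOR F = T
y5 = c OR y0 = F OR T = T

y2 = F, y3 = T, y5 = T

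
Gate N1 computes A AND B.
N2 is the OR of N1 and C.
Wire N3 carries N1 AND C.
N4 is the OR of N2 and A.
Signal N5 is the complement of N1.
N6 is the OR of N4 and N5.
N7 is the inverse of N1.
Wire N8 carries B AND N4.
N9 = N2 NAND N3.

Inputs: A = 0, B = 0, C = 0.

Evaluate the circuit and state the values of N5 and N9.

N5 = 1, N9 = 1

N1 = A AND B = 0 AND 0 = 0
N2 = N1 OR C = 0 OR 0 = 0
N3 = N1 AND C = 0 AND 0 = 0
N5 = NOT N1 = NOT 0 = 1
N9 = N2 NAND N3 = 0 NAND 0 = 1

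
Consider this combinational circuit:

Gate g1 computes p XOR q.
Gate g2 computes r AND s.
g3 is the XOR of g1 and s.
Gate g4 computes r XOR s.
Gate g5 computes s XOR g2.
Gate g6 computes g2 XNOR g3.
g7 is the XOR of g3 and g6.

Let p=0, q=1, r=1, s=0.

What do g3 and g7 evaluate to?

g1 = p XOR q = 0 XOR 1 = 1
g2 = r AND s = 1 AND 0 = 0
g3 = g1 XOR s = 1 XOR 0 = 1
g6 = g2 XNOR g3 = 0 XNOR 1 = 0
g7 = g3 XOR g6 = 1 XOR 0 = 1

g3 = 1; g7 = 1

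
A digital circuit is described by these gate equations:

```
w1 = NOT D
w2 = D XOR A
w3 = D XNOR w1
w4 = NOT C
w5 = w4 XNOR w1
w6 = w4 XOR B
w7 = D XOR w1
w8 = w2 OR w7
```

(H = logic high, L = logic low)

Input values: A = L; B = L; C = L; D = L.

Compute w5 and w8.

w5 = H, w8 = H

w1 = NOT D = NOT L = H
w2 = D XOR A = L XOR L = L
w4 = NOT C = NOT L = H
w5 = w4 XNOR w1 = H XNOR H = H
w7 = D XOR w1 = L XOR H = H
w8 = w2 OR w7 = L OR H = H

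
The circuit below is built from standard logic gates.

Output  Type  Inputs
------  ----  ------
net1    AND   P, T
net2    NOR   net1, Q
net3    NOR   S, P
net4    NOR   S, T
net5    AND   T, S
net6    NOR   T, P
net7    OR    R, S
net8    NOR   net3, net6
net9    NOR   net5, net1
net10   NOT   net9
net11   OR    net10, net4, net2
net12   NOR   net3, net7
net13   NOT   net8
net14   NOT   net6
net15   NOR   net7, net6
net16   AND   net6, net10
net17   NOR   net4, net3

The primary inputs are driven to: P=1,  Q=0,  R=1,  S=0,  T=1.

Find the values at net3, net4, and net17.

net3 = 0  net4 = 0  net17 = 1

net3 = S NOR P = 0 NOR 1 = 0
net4 = S NOR T = 0 NOR 1 = 0
net17 = net4 NOR net3 = 0 NOR 0 = 1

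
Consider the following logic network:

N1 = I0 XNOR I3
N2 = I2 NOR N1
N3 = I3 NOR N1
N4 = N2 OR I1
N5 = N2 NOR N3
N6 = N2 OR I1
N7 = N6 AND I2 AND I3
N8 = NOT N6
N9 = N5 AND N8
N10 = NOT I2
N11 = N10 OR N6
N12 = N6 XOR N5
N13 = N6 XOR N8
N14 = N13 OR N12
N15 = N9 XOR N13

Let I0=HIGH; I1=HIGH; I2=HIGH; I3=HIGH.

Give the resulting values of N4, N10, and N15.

N1 = I0 XNOR I3 = HIGH XNOR HIGH = HIGH
N2 = I2 NOR N1 = HIGH NOR HIGH = LOW
N3 = I3 NOR N1 = HIGH NOR HIGH = LOW
N4 = N2 OR I1 = LOW OR HIGH = HIGH
N5 = N2 NOR N3 = LOW NOR LOW = HIGH
N6 = N2 OR I1 = LOW OR HIGH = HIGH
N8 = NOT N6 = NOT HIGH = LOW
N9 = N5 AND N8 = HIGH AND LOW = LOW
N10 = NOT I2 = NOT HIGH = LOW
N13 = N6 XOR N8 = HIGH XOR LOW = HIGH
N15 = N9 XOR N13 = LOW XOR HIGH = HIGH

N4 = HIGH, N10 = LOW, N15 = HIGH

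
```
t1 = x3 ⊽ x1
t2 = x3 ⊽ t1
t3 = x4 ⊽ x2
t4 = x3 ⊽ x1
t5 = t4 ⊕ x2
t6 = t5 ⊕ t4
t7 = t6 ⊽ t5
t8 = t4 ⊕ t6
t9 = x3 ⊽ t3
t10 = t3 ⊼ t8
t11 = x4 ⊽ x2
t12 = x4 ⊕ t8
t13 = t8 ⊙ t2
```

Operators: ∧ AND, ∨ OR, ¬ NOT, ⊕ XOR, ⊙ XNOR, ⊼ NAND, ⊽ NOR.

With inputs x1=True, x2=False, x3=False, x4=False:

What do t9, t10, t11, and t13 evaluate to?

t9 = False, t10 = True, t11 = True, t13 = False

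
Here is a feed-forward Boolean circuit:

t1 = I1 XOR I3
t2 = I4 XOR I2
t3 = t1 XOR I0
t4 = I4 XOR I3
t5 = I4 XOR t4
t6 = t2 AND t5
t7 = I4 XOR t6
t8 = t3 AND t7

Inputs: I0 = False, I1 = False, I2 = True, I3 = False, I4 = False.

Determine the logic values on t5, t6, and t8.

t1 = I1 XOR I3 = False XOR False = False
t2 = I4 XOR I2 = False XOR True = True
t3 = t1 XOR I0 = False XOR False = False
t4 = I4 XOR I3 = False XOR False = False
t5 = I4 XOR t4 = False XOR False = False
t6 = t2 AND t5 = True AND False = False
t7 = I4 XOR t6 = False XOR False = False
t8 = t3 AND t7 = False AND False = False

t5 = False, t6 = False, t8 = False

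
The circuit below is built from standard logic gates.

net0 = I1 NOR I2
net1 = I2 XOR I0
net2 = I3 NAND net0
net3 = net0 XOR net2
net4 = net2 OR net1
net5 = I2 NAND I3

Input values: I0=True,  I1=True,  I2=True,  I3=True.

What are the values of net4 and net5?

net0 = I1 NOR I2 = True NOR True = False
net1 = I2 XOR I0 = True XOR True = False
net2 = I3 NAND net0 = True NAND False = True
net4 = net2 OR net1 = True OR False = True
net5 = I2 NAND I3 = True NAND True = False

net4 = True; net5 = False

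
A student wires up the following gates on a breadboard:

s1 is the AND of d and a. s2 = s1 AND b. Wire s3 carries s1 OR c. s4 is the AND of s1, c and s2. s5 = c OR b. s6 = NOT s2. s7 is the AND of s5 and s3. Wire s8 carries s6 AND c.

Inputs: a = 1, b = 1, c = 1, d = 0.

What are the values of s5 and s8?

s1 = d AND a = 0 AND 1 = 0
s2 = s1 AND b = 0 AND 1 = 0
s5 = c OR b = 1 OR 1 = 1
s6 = NOT s2 = NOT 0 = 1
s8 = s6 AND c = 1 AND 1 = 1

s5 = 1  s8 = 1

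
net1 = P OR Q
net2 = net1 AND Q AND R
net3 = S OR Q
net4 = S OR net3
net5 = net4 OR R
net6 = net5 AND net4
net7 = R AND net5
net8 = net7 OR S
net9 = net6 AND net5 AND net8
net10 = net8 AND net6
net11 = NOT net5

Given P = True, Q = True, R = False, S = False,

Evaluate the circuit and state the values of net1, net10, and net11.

net1 = True  net10 = False  net11 = False

net1 = P OR Q = True OR True = True
net3 = S OR Q = False OR True = True
net4 = S OR net3 = False OR True = True
net5 = net4 OR R = True OR False = True
net6 = net5 AND net4 = True AND True = True
net7 = R AND net5 = False AND True = False
net8 = net7 OR S = False OR False = False
net10 = net8 AND net6 = False AND True = False
net11 = NOT net5 = NOT True = False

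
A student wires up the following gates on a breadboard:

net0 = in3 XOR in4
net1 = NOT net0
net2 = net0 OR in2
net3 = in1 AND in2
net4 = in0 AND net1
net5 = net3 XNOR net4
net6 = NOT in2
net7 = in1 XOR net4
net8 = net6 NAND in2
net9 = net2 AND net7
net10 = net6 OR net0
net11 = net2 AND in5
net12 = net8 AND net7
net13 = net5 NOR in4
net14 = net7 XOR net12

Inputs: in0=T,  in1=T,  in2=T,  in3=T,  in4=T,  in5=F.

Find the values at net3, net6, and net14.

net0 = in3 XOR in4 = T XOR T = F
net1 = NOT net0 = NOT F = T
net3 = in1 AND in2 = T AND T = T
net4 = in0 AND net1 = T AND T = T
net6 = NOT in2 = NOT T = F
net7 = in1 XOR net4 = T XOR T = F
net8 = net6 NAND in2 = F NAND T = T
net12 = net8 AND net7 = T AND F = F
net14 = net7 XOR net12 = F XOR F = F

net3 = T, net6 = F, net14 = F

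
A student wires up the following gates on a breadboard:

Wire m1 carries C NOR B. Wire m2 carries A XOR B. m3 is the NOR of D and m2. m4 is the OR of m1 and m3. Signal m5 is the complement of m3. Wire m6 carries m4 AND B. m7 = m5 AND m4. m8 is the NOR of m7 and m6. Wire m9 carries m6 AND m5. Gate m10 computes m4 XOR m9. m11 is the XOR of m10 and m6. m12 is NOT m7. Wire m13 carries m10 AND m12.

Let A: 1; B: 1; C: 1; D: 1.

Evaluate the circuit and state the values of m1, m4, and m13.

m1 = C NOR B = 1 NOR 1 = 0
m2 = A XOR B = 1 XOR 1 = 0
m3 = D NOR m2 = 1 NOR 0 = 0
m4 = m1 OR m3 = 0 OR 0 = 0
m5 = NOT m3 = NOT 0 = 1
m6 = m4 AND B = 0 AND 1 = 0
m7 = m5 AND m4 = 1 AND 0 = 0
m9 = m6 AND m5 = 0 AND 1 = 0
m10 = m4 XOR m9 = 0 XOR 0 = 0
m12 = NOT m7 = NOT 0 = 1
m13 = m10 AND m12 = 0 AND 1 = 0

m1 = 0; m4 = 0; m13 = 0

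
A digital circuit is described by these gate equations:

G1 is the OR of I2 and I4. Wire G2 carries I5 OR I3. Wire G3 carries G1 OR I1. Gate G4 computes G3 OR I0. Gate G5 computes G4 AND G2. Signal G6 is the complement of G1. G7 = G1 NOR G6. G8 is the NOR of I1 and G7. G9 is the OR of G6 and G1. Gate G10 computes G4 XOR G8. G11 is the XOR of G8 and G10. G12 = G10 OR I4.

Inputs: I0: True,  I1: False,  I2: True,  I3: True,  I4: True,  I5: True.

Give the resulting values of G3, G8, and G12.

G3 = True, G8 = True, G12 = True

G1 = I2 OR I4 = True OR True = True
G3 = G1 OR I1 = True OR False = True
G4 = G3 OR I0 = True OR True = True
G6 = NOT G1 = NOT True = False
G7 = G1 NOR G6 = True NOR False = False
G8 = I1 NOR G7 = False NOR False = True
G10 = G4 XOR G8 = True XOR True = False
G12 = G10 OR I4 = False OR True = True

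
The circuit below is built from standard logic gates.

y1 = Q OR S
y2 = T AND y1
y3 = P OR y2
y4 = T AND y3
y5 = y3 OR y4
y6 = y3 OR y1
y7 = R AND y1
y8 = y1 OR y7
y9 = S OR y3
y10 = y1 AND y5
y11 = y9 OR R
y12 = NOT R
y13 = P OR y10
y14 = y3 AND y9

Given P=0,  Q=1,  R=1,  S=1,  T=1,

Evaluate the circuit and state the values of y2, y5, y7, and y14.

y1 = Q OR S = 1 OR 1 = 1
y2 = T AND y1 = 1 AND 1 = 1
y3 = P OR y2 = 0 OR 1 = 1
y4 = T AND y3 = 1 AND 1 = 1
y5 = y3 OR y4 = 1 OR 1 = 1
y7 = R AND y1 = 1 AND 1 = 1
y9 = S OR y3 = 1 OR 1 = 1
y14 = y3 AND y9 = 1 AND 1 = 1

y2 = 1; y5 = 1; y7 = 1; y14 = 1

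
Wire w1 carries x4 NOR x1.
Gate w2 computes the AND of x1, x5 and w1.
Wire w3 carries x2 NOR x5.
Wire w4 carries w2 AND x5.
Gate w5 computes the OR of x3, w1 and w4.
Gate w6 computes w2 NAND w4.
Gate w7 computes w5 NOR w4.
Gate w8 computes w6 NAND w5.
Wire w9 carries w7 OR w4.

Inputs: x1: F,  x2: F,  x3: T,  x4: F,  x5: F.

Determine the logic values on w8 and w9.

w8 = F, w9 = F

w1 = x4 NOR x1 = F NOR F = T
w2 = x1 AND x5 AND w1 = F AND F AND T = F
w4 = w2 AND x5 = F AND F = F
w5 = x3 OR w1 OR w4 = T OR T OR F = T
w6 = w2 NAND w4 = F NAND F = T
w7 = w5 NOR w4 = T NOR F = F
w8 = w6 NAND w5 = T NAND T = F
w9 = w7 OR w4 = F OR F = F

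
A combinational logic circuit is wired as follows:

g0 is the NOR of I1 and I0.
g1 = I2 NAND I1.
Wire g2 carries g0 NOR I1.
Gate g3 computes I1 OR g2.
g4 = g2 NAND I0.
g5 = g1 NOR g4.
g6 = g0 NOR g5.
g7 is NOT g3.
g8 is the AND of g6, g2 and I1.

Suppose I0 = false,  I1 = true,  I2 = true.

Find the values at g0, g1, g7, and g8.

g0 = false  g1 = false  g7 = false  g8 = false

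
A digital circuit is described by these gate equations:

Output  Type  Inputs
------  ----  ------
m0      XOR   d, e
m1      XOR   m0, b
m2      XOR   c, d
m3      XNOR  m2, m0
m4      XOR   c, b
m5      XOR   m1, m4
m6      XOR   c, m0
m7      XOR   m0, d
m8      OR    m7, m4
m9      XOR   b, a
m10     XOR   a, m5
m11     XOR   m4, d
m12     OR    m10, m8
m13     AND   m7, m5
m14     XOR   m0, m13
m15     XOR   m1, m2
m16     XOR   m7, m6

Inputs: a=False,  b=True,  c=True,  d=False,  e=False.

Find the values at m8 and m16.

m8 = False  m16 = True

m0 = d XOR e = False XOR False = False
m4 = c XOR b = True XOR True = False
m6 = c XOR m0 = True XOR False = True
m7 = m0 XOR d = False XOR False = False
m8 = m7 OR m4 = False OR False = False
m16 = m7 XOR m6 = False XOR True = True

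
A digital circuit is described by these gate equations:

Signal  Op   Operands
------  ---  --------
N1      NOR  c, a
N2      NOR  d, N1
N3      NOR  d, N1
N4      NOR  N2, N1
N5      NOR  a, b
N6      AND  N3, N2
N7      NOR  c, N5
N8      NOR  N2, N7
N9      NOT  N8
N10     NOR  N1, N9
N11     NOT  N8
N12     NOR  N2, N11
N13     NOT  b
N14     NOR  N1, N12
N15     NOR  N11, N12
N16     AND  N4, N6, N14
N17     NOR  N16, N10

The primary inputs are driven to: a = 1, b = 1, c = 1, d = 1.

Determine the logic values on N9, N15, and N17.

N1 = c NOR a = 1 NOR 1 = 0
N2 = d NOR N1 = 1 NOR 0 = 0
N3 = d NOR N1 = 1 NOR 0 = 0
N4 = N2 NOR N1 = 0 NOR 0 = 1
N5 = a NOR b = 1 NOR 1 = 0
N6 = N3 AND N2 = 0 AND 0 = 0
N7 = c NOR N5 = 1 NOR 0 = 0
N8 = N2 NOR N7 = 0 NOR 0 = 1
N9 = NOT N8 = NOT 1 = 0
N10 = N1 NOR N9 = 0 NOR 0 = 1
N11 = NOT N8 = NOT 1 = 0
N12 = N2 NOR N11 = 0 NOR 0 = 1
N14 = N1 NOR N12 = 0 NOR 1 = 0
N15 = N11 NOR N12 = 0 NOR 1 = 0
N16 = N4 AND N6 AND N14 = 1 AND 0 AND 0 = 0
N17 = N16 NOR N10 = 0 NOR 1 = 0

N9 = 0; N15 = 0; N17 = 0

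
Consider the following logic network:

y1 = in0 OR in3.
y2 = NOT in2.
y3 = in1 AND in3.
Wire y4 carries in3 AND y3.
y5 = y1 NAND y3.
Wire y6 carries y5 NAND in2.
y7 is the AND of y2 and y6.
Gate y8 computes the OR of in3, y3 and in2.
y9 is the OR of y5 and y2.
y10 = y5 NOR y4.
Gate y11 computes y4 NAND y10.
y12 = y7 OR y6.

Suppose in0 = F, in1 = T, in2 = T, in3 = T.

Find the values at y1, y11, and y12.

y1 = T, y11 = T, y12 = T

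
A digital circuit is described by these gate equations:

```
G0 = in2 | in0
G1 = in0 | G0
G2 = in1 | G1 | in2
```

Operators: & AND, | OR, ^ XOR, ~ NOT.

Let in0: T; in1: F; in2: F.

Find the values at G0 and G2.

G0 = in2 OR in0 = F OR T = T
G1 = in0 OR G0 = T OR T = T
G2 = in1 OR G1 OR in2 = F OR T OR F = T

G0 = T; G2 = T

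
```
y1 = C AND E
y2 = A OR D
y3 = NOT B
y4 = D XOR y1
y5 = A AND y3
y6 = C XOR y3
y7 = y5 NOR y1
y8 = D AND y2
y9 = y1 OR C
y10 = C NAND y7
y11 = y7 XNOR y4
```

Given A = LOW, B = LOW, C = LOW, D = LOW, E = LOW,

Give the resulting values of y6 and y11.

y1 = C AND E = LOW AND LOW = LOW
y3 = NOT B = NOT LOW = HIGH
y4 = D XOR y1 = LOW XOR LOW = LOW
y5 = A AND y3 = LOW AND HIGH = LOW
y6 = C XOR y3 = LOW XOR HIGH = HIGH
y7 = y5 NOR y1 = LOW NOR LOW = HIGH
y11 = y7 XNOR y4 = HIGH XNOR LOW = LOW

y6 = HIGH; y11 = LOW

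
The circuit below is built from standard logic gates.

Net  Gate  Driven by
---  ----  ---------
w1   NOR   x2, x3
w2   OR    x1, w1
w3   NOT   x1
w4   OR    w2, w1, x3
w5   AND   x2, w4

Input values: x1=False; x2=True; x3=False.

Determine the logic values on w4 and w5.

w1 = x2 NOR x3 = True NOR False = False
w2 = x1 OR w1 = False OR False = False
w4 = w2 OR w1 OR x3 = False OR False OR False = False
w5 = x2 AND w4 = True AND False = False

w4 = False  w5 = False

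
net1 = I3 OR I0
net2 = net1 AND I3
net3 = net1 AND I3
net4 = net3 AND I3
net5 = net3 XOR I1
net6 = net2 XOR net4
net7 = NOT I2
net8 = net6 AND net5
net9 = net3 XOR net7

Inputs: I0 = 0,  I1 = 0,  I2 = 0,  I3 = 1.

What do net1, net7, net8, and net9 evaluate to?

net1 = I3 OR I0 = 1 OR 0 = 1
net2 = net1 AND I3 = 1 AND 1 = 1
net3 = net1 AND I3 = 1 AND 1 = 1
net4 = net3 AND I3 = 1 AND 1 = 1
net5 = net3 XOR I1 = 1 XOR 0 = 1
net6 = net2 XOR net4 = 1 XOR 1 = 0
net7 = NOT I2 = NOT 0 = 1
net8 = net6 AND net5 = 0 AND 1 = 0
net9 = net3 XOR net7 = 1 XOR 1 = 0

net1 = 1, net7 = 1, net8 = 0, net9 = 0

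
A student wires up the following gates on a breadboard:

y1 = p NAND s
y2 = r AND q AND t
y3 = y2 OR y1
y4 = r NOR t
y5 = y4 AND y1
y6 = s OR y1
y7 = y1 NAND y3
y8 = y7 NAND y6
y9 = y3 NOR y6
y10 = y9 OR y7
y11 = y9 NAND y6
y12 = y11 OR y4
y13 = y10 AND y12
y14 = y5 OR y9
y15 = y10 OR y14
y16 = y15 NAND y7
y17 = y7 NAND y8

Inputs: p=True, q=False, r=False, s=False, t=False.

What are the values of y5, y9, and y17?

y5 = True, y9 = False, y17 = True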